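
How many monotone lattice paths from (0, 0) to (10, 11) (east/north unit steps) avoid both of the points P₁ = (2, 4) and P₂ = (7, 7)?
Number of paths = 165471

Inclusion–exclusion. Total paths: C(21, 10) = 352716. Through P₁: C(6, 2)·C(15, 8) = 96525. Through P₂: C(14, 7)·C(7, 3) = 120120. Since P₁ is strictly southwest of P₂, a monotone path through both must visit P₁ then P₂; paths through both = C(6, 2)·C(8, 5)·C(7, 3) = 29400. Avoid both = 352716 − 96525 − 120120 + 29400 = 165471.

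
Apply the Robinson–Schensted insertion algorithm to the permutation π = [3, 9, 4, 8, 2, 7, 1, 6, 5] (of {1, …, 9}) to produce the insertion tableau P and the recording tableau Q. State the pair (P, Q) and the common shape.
P = [1, 4, 5] / [2, 6] / [3, 7] / [8] / [9];  Q = [1, 2, 4] / [3, 6] / [5, 8] / [7] / [9];  common shape = (3, 2, 2, 1, 1)

Row-insert the values π_1, π_2, … into P one at a time, bumping the leftmost entry strictly greater than the inserted value down to the next row. The recording tableau Q records, in position (i, j), the step at which that cell was added to P.
  Insert 3 (step 1): P = [3];  Q = [1]
  Insert 9 (step 2): P = [3, 9];  Q = [1, 2]
  Insert 4 (step 3): P = [3, 4] / [9];  Q = [1, 2] / [3]
  Insert 8 (step 4): P = [3, 4, 8] / [9];  Q = [1, 2, 4] / [3]
  Insert 2 (step 5): P = [2, 4, 8] / [3] / [9];  Q = [1, 2, 4] / [3] / [5]
  Insert 7 (step 6): P = [2, 4, 7] / [3, 8] / [9];  Q = [1, 2, 4] / [3, 6] / [5]
  Insert 1 (step 7): P = [1, 4, 7] / [2, 8] / [3] / [9];  Q = [1, 2, 4] / [3, 6] / [5] / [7]
  Insert 6 (step 8): P = [1, 4, 6] / [2, 7] / [3, 8] / [9];  Q = [1, 2, 4] / [3, 6] / [5, 8] / [7]
  Insert 5 (step 9): P = [1, 4, 5] / [2, 6] / [3, 7] / [8] / [9];  Q = [1, 2, 4] / [3, 6] / [5, 8] / [7] / [9]
Final shape: (3, 2, 2, 1, 1).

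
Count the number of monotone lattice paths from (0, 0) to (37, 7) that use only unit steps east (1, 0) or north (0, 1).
Number of paths = 38320568

A monotone lattice path from (0, 0) to (37, 7) consists of 37 east steps and 7 north steps in some order, so it is determined by which 37 of the 44 steps are east. The count is C(44, 37) = 38320568.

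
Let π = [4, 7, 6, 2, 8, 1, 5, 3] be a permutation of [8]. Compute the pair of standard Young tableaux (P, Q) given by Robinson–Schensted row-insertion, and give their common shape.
P = [1, 3, 8] / [2, 5] / [4, 6] / [7];  Q = [1, 2, 5] / [3, 7] / [4, 8] / [6];  common shape = (3, 2, 2, 1)

Row-insert the values π_1, π_2, … into P one at a time, bumping the leftmost entry strictly greater than the inserted value down to the next row. The recording tableau Q records, in position (i, j), the step at which that cell was added to P.
  Insert 4 (step 1): P = [4];  Q = [1]
  Insert 7 (step 2): P = [4, 7];  Q = [1, 2]
  Insert 6 (step 3): P = [4, 6] / [7];  Q = [1, 2] / [3]
  Insert 2 (step 4): P = [2, 6] / [4] / [7];  Q = [1, 2] / [3] / [4]
  Insert 8 (step 5): P = [2, 6, 8] / [4] / [7];  Q = [1, 2, 5] / [3] / [4]
  Insert 1 (step 6): P = [1, 6, 8] / [2] / [4] / [7];  Q = [1, 2, 5] / [3] / [4] / [6]
  Insert 5 (step 7): P = [1, 5, 8] / [2, 6] / [4] / [7];  Q = [1, 2, 5] / [3, 7] / [4] / [6]
  Insert 3 (step 8): P = [1, 3, 8] / [2, 5] / [4, 6] / [7];  Q = [1, 2, 5] / [3, 7] / [4, 8] / [6]
Final shape: (3, 2, 2, 1).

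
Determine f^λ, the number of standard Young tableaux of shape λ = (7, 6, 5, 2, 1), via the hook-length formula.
# SYT of shape (7, 6, 5, 2, 1) = 343982080

Hook-length formula: f^λ = n! / Π hook(c), product over all cells c of the Young diagram. For λ = (7, 6, 5, 2, 1), n = 21 boxes. Hook lengths by row (left-to-right, top-to-bottom): [11, 9, 7, 6, 5, 3, 1]; [9, 7, 5, 4, 3, 1]; [7, 5, 3, 2, 1]; [3, 1]; [1]. Product of hooks = 148527918000. So f^λ = 21! / 148527918000 = 51090942171709440000 / 148527918000 = 343982080.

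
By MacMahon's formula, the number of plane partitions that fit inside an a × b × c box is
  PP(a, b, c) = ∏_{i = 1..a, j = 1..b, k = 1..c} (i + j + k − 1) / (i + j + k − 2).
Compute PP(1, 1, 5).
PP(1, 1, 5) = 6

Evaluate the triple product over i = 1..1, j = 1..1, k = 1..5. The factors are (2/1) · (3/2) · (4/3) · (5/4) · (6/5). The numerators and denominators telescope so the product is an integer; carrying out the multiplication exactly gives PP(1, 1, 5) = 6.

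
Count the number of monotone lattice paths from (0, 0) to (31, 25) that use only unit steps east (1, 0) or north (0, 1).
Number of paths = 5574440580220512

A monotone lattice path from (0, 0) to (31, 25) consists of 31 east steps and 25 north steps in some order, so it is determined by which 31 of the 56 steps are east. The count is C(56, 31) = 5574440580220512.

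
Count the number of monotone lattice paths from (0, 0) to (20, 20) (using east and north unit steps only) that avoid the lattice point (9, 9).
Number of paths = 103548424980

Total paths from (0, 0) to (20, 20): C(40, 20) = 137846528820. Paths through (9, 9): (paths (0, 0) → (9, 9)) × (paths (9, 9) → (20, 20)) = C(18, 9) · C(22, 11) = 48620 · 705432 = 34298103840. Avoidance count = 137846528820 − 34298103840 = 103548424980.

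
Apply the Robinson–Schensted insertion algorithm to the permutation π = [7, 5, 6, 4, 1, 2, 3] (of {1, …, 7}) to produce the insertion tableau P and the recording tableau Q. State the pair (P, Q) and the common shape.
P = [1, 2, 3] / [4, 6] / [5] / [7];  Q = [1, 3, 7] / [2, 6] / [4] / [5];  common shape = (3, 2, 1, 1)

Row-insert the values π_1, π_2, … into P one at a time, bumping the leftmost entry strictly greater than the inserted value down to the next row. The recording tableau Q records, in position (i, j), the step at which that cell was added to P.
  Insert 7 (step 1): P = [7];  Q = [1]
  Insert 5 (step 2): P = [5] / [7];  Q = [1] / [2]
  Insert 6 (step 3): P = [5, 6] / [7];  Q = [1, 3] / [2]
  Insert 4 (step 4): P = [4, 6] / [5] / [7];  Q = [1, 3] / [2] / [4]
  Insert 1 (step 5): P = [1, 6] / [4] / [5] / [7];  Q = [1, 3] / [2] / [4] / [5]
  Insert 2 (step 6): P = [1, 2] / [4, 6] / [5] / [7];  Q = [1, 3] / [2, 6] / [4] / [5]
  Insert 3 (step 7): P = [1, 2, 3] / [4, 6] / [5] / [7];  Q = [1, 3, 7] / [2, 6] / [4] / [5]
Final shape: (3, 2, 1, 1).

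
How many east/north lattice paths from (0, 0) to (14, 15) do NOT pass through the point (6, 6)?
Number of paths = 55096320

Total paths from (0, 0) to (14, 15): C(29, 14) = 77558760. Paths through (6, 6): (paths (0, 0) → (6, 6)) × (paths (6, 6) → (14, 15)) = C(12, 6) · C(17, 8) = 924 · 24310 = 22462440. Avoidance count = 77558760 − 22462440 = 55096320.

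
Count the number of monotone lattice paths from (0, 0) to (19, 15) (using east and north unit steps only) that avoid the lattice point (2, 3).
Number of paths = 1337008170

Total paths from (0, 0) to (19, 15): C(34, 19) = 1855967520. Paths through (2, 3): (paths (0, 0) → (2, 3)) × (paths (2, 3) → (19, 15)) = C(5, 2) · C(29, 17) = 10 · 51895935 = 518959350. Avoidance count = 1855967520 − 518959350 = 1337008170.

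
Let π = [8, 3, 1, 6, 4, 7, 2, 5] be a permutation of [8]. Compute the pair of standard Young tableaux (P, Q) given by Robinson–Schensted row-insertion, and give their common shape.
P = [1, 2, 5] / [3, 4, 7] / [6] / [8];  Q = [1, 4, 6] / [2, 5, 8] / [3] / [7];  common shape = (3, 3, 1, 1)

Row-insert the values π_1, π_2, … into P one at a time, bumping the leftmost entry strictly greater than the inserted value down to the next row. The recording tableau Q records, in position (i, j), the step at which that cell was added to P.
  Insert 8 (step 1): P = [8];  Q = [1]
  Insert 3 (step 2): P = [3] / [8];  Q = [1] / [2]
  Insert 1 (step 3): P = [1] / [3] / [8];  Q = [1] / [2] / [3]
  Insert 6 (step 4): P = [1, 6] / [3] / [8];  Q = [1, 4] / [2] / [3]
  Insert 4 (step 5): P = [1, 4] / [3, 6] / [8];  Q = [1, 4] / [2, 5] / [3]
  Insert 7 (step 6): P = [1, 4, 7] / [3, 6] / [8];  Q = [1, 4, 6] / [2, 5] / [3]
  Insert 2 (step 7): P = [1, 2, 7] / [3, 4] / [6] / [8];  Q = [1, 4, 6] / [2, 5] / [3] / [7]
  Insert 5 (step 8): P = [1, 2, 5] / [3, 4, 7] / [6] / [8];  Q = [1, 4, 6] / [2, 5, 8] / [3] / [7]
Final shape: (3, 3, 1, 1).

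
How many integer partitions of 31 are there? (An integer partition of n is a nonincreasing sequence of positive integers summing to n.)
p(31) = 6842

Compute p(n) via the recurrence p(n, m) = p(n, m−1) + p(n−m, m), where p(n, m) counts partitions of n with all parts ≤ m and p(n) = p(n, n). The base cases are p(0, m) = 1 and p(n, 0) = 0 for n > 0. Filling the table yields p(31) = 6842. (Euler's pentagonal recurrence is an alternative.)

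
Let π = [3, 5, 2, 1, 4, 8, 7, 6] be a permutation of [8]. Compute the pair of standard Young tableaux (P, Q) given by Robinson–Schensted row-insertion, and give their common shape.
P = [1, 4, 6] / [2, 5, 7] / [3, 8];  Q = [1, 2, 6] / [3, 5, 7] / [4, 8];  common shape = (3, 3, 2)

Row-insert the values π_1, π_2, … into P one at a time, bumping the leftmost entry strictly greater than the inserted value down to the next row. The recording tableau Q records, in position (i, j), the step at which that cell was added to P.
  Insert 3 (step 1): P = [3];  Q = [1]
  Insert 5 (step 2): P = [3, 5];  Q = [1, 2]
  Insert 2 (step 3): P = [2, 5] / [3];  Q = [1, 2] / [3]
  Insert 1 (step 4): P = [1, 5] / [2] / [3];  Q = [1, 2] / [3] / [4]
  Insert 4 (step 5): P = [1, 4] / [2, 5] / [3];  Q = [1, 2] / [3, 5] / [4]
  Insert 8 (step 6): P = [1, 4, 8] / [2, 5] / [3];  Q = [1, 2, 6] / [3, 5] / [4]
  Insert 7 (step 7): P = [1, 4, 7] / [2, 5, 8] / [3];  Q = [1, 2, 6] / [3, 5, 7] / [4]
  Insert 6 (step 8): P = [1, 4, 6] / [2, 5, 7] / [3, 8];  Q = [1, 2, 6] / [3, 5, 7] / [4, 8]
Final shape: (3, 3, 2).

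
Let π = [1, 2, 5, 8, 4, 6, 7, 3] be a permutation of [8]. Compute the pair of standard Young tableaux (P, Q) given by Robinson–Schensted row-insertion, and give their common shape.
P = [1, 2, 3, 6, 7] / [4, 8] / [5];  Q = [1, 2, 3, 4, 7] / [5, 6] / [8];  common shape = (5, 2, 1)

Row-insert the values π_1, π_2, … into P one at a time, bumping the leftmost entry strictly greater than the inserted value down to the next row. The recording tableau Q records, in position (i, j), the step at which that cell was added to P.
  Insert 1 (step 1): P = [1];  Q = [1]
  Insert 2 (step 2): P = [1, 2];  Q = [1, 2]
  Insert 5 (step 3): P = [1, 2, 5];  Q = [1, 2, 3]
  Insert 8 (step 4): P = [1, 2, 5, 8];  Q = [1, 2, 3, 4]
  Insert 4 (step 5): P = [1, 2, 4, 8] / [5];  Q = [1, 2, 3, 4] / [5]
  Insert 6 (step 6): P = [1, 2, 4, 6] / [5, 8];  Q = [1, 2, 3, 4] / [5, 6]
  Insert 7 (step 7): P = [1, 2, 4, 6, 7] / [5, 8];  Q = [1, 2, 3, 4, 7] / [5, 6]
  Insert 3 (step 8): P = [1, 2, 3, 6, 7] / [4, 8] / [5];  Q = [1, 2, 3, 4, 7] / [5, 6] / [8]
Final shape: (5, 2, 1).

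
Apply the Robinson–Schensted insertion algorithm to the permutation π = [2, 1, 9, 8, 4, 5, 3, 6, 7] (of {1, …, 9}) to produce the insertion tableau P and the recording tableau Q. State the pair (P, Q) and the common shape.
P = [1, 3, 5, 6, 7] / [2, 4] / [8] / [9];  Q = [1, 3, 6, 8, 9] / [2, 4] / [5] / [7];  common shape = (5, 2, 1, 1)

Row-insert the values π_1, π_2, … into P one at a time, bumping the leftmost entry strictly greater than the inserted value down to the next row. The recording tableau Q records, in position (i, j), the step at which that cell was added to P.
  Insert 2 (step 1): P = [2];  Q = [1]
  Insert 1 (step 2): P = [1] / [2];  Q = [1] / [2]
  Insert 9 (step 3): P = [1, 9] / [2];  Q = [1, 3] / [2]
  Insert 8 (step 4): P = [1, 8] / [2, 9];  Q = [1, 3] / [2, 4]
  Insert 4 (step 5): P = [1, 4] / [2, 8] / [9];  Q = [1, 3] / [2, 4] / [5]
  Insert 5 (step 6): P = [1, 4, 5] / [2, 8] / [9];  Q = [1, 3, 6] / [2, 4] / [5]
  Insert 3 (step 7): P = [1, 3, 5] / [2, 4] / [8] / [9];  Q = [1, 3, 6] / [2, 4] / [5] / [7]
  Insert 6 (step 8): P = [1, 3, 5, 6] / [2, 4] / [8] / [9];  Q = [1, 3, 6, 8] / [2, 4] / [5] / [7]
  Insert 7 (step 9): P = [1, 3, 5, 6, 7] / [2, 4] / [8] / [9];  Q = [1, 3, 6, 8, 9] / [2, 4] / [5] / [7]
Final shape: (5, 2, 1, 1).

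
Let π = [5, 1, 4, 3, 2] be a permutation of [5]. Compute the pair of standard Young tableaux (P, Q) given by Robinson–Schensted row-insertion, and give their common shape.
P = [1, 2] / [3] / [4] / [5];  Q = [1, 3] / [2] / [4] / [5];  common shape = (2, 1, 1, 1)

Row-insert the values π_1, π_2, … into P one at a time, bumping the leftmost entry strictly greater than the inserted value down to the next row. The recording tableau Q records, in position (i, j), the step at which that cell was added to P.
  Insert 5 (step 1): P = [5];  Q = [1]
  Insert 1 (step 2): P = [1] / [5];  Q = [1] / [2]
  Insert 4 (step 3): P = [1, 4] / [5];  Q = [1, 3] / [2]
  Insert 3 (step 4): P = [1, 3] / [4] / [5];  Q = [1, 3] / [2] / [4]
  Insert 2 (step 5): P = [1, 2] / [3] / [4] / [5];  Q = [1, 3] / [2] / [4] / [5]
Final shape: (2, 1, 1, 1).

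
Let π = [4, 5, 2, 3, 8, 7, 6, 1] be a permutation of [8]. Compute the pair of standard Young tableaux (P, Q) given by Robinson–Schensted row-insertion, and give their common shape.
P = [1, 3, 6] / [2, 5, 7] / [4] / [8];  Q = [1, 2, 5] / [3, 4, 6] / [7] / [8];  common shape = (3, 3, 1, 1)

Row-insert the values π_1, π_2, … into P one at a time, bumping the leftmost entry strictly greater than the inserted value down to the next row. The recording tableau Q records, in position (i, j), the step at which that cell was added to P.
  Insert 4 (step 1): P = [4];  Q = [1]
  Insert 5 (step 2): P = [4, 5];  Q = [1, 2]
  Insert 2 (step 3): P = [2, 5] / [4];  Q = [1, 2] / [3]
  Insert 3 (step 4): P = [2, 3] / [4, 5];  Q = [1, 2] / [3, 4]
  Insert 8 (step 5): P = [2, 3, 8] / [4, 5];  Q = [1, 2, 5] / [3, 4]
  Insert 7 (step 6): P = [2, 3, 7] / [4, 5, 8];  Q = [1, 2, 5] / [3, 4, 6]
  Insert 6 (step 7): P = [2, 3, 6] / [4, 5, 7] / [8];  Q = [1, 2, 5] / [3, 4, 6] / [7]
  Insert 1 (step 8): P = [1, 3, 6] / [2, 5, 7] / [4] / [8];  Q = [1, 2, 5] / [3, 4, 6] / [7] / [8]
Final shape: (3, 3, 1, 1).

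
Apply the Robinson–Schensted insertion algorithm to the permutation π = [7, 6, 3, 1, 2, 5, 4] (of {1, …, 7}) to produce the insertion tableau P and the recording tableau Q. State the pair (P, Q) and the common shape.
P = [1, 2, 4] / [3, 5] / [6] / [7];  Q = [1, 5, 6] / [2, 7] / [3] / [4];  common shape = (3, 2, 1, 1)

Row-insert the values π_1, π_2, … into P one at a time, bumping the leftmost entry strictly greater than the inserted value down to the next row. The recording tableau Q records, in position (i, j), the step at which that cell was added to P.
  Insert 7 (step 1): P = [7];  Q = [1]
  Insert 6 (step 2): P = [6] / [7];  Q = [1] / [2]
  Insert 3 (step 3): P = [3] / [6] / [7];  Q = [1] / [2] / [3]
  Insert 1 (step 4): P = [1] / [3] / [6] / [7];  Q = [1] / [2] / [3] / [4]
  Insert 2 (step 5): P = [1, 2] / [3] / [6] / [7];  Q = [1, 5] / [2] / [3] / [4]
  Insert 5 (step 6): P = [1, 2, 5] / [3] / [6] / [7];  Q = [1, 5, 6] / [2] / [3] / [4]
  Insert 4 (step 7): P = [1, 2, 4] / [3, 5] / [6] / [7];  Q = [1, 5, 6] / [2, 7] / [3] / [4]
Final shape: (3, 2, 1, 1).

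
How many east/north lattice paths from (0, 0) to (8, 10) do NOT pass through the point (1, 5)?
Number of paths = 39006

Total paths from (0, 0) to (8, 10): C(18, 8) = 43758. Paths through (1, 5): (paths (0, 0) → (1, 5)) × (paths (1, 5) → (8, 10)) = C(6, 1) · C(12, 7) = 6 · 792 = 4752. Avoidance count = 43758 − 4752 = 39006.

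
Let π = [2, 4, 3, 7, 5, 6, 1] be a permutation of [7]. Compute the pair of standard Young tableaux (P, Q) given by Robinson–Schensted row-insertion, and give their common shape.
P = [1, 3, 5, 6] / [2, 7] / [4];  Q = [1, 2, 4, 6] / [3, 5] / [7];  common shape = (4, 2, 1)

Row-insert the values π_1, π_2, … into P one at a time, bumping the leftmost entry strictly greater than the inserted value down to the next row. The recording tableau Q records, in position (i, j), the step at which that cell was added to P.
  Insert 2 (step 1): P = [2];  Q = [1]
  Insert 4 (step 2): P = [2, 4];  Q = [1, 2]
  Insert 3 (step 3): P = [2, 3] / [4];  Q = [1, 2] / [3]
  Insert 7 (step 4): P = [2, 3, 7] / [4];  Q = [1, 2, 4] / [3]
  Insert 5 (step 5): P = [2, 3, 5] / [4, 7];  Q = [1, 2, 4] / [3, 5]
  Insert 6 (step 6): P = [2, 3, 5, 6] / [4, 7];  Q = [1, 2, 4, 6] / [3, 5]
  Insert 1 (step 7): P = [1, 3, 5, 6] / [2, 7] / [4];  Q = [1, 2, 4, 6] / [3, 5] / [7]
Final shape: (4, 2, 1).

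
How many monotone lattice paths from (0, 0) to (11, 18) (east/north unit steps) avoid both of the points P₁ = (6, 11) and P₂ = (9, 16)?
Number of paths = 16695984

Inclusion–exclusion. Total paths: C(29, 11) = 34597290. Through P₁: C(17, 6)·C(12, 5) = 9801792. Through P₂: C(25, 9)·C(4, 2) = 12257850. Since P₁ is strictly southwest of P₂, a monotone path through both must visit P₁ then P₂; paths through both = C(17, 6)·C(8, 3)·C(4, 2) = 4158336. Avoid both = 34597290 − 9801792 − 12257850 + 4158336 = 16695984.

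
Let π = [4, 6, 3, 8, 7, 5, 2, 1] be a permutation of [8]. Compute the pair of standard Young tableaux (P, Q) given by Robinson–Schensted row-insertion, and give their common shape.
P = [1, 5, 7] / [2, 6] / [3] / [4] / [8];  Q = [1, 2, 4] / [3, 5] / [6] / [7] / [8];  common shape = (3, 2, 1, 1, 1)

Row-insert the values π_1, π_2, … into P one at a time, bumping the leftmost entry strictly greater than the inserted value down to the next row. The recording tableau Q records, in position (i, j), the step at which that cell was added to P.
  Insert 4 (step 1): P = [4];  Q = [1]
  Insert 6 (step 2): P = [4, 6];  Q = [1, 2]
  Insert 3 (step 3): P = [3, 6] / [4];  Q = [1, 2] / [3]
  Insert 8 (step 4): P = [3, 6, 8] / [4];  Q = [1, 2, 4] / [3]
  Insert 7 (step 5): P = [3, 6, 7] / [4, 8];  Q = [1, 2, 4] / [3, 5]
  Insert 5 (step 6): P = [3, 5, 7] / [4, 6] / [8];  Q = [1, 2, 4] / [3, 5] / [6]
  Insert 2 (step 7): P = [2, 5, 7] / [3, 6] / [4] / [8];  Q = [1, 2, 4] / [3, 5] / [6] / [7]
  Insert 1 (step 8): P = [1, 5, 7] / [2, 6] / [3] / [4] / [8];  Q = [1, 2, 4] / [3, 5] / [6] / [7] / [8]
Final shape: (3, 2, 1, 1, 1).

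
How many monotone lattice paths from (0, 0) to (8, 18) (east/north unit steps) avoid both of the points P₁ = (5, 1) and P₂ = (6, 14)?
Number of paths = 975295

Inclusion–exclusion. Total paths: C(26, 8) = 1562275. Through P₁: C(6, 5)·C(20, 3) = 6840. Through P₂: C(20, 6)·C(6, 2) = 581400. Since P₁ is strictly southwest of P₂, a monotone path through both must visit P₁ then P₂; paths through both = C(6, 5)·C(14, 1)·C(6, 2) = 1260. Avoid both = 1562275 − 6840 − 581400 + 1260 = 975295.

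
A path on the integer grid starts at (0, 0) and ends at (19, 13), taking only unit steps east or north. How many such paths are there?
Number of paths = 347373600

A monotone lattice path from (0, 0) to (19, 13) consists of 19 east steps and 13 north steps in some order, so it is determined by which 19 of the 32 steps are east. The count is C(32, 19) = 347373600.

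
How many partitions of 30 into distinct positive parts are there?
q(30) = 296

A partition into distinct parts is a strictly decreasing sequence summing to n. The recurrence d(n, m) = d(n, m−1) + d(n−m, m−1) (use part m at most once) with q(n) = d(n, n) gives q(30) = 296. (Euler's theorem: # distinct-part partitions = # odd-part partitions.)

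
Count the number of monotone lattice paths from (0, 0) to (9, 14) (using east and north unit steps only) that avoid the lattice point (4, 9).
Number of paths = 637010

Total paths from (0, 0) to (9, 14): C(23, 9) = 817190. Paths through (4, 9): (paths (0, 0) → (4, 9)) × (paths (4, 9) → (9, 14)) = C(13, 4) · C(10, 5) = 715 · 252 = 180180. Avoidance count = 817190 − 180180 = 637010.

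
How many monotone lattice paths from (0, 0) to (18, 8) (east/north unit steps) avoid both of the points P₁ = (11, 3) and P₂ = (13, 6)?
Number of paths = 780655

Inclusion–exclusion. Total paths: C(26, 18) = 1562275. Through P₁: C(14, 11)·C(12, 7) = 288288. Through P₂: C(19, 13)·C(7, 5) = 569772. Since P₁ is strictly southwest of P₂, a monotone path through both must visit P₁ then P₂; paths through both = C(14, 11)·C(5, 2)·C(7, 5) = 76440. Avoid both = 1562275 − 288288 − 569772 + 76440 = 780655.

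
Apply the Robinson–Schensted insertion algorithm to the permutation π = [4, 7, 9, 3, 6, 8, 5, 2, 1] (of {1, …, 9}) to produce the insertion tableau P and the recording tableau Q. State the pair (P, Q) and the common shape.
P = [1, 5, 8] / [2, 6, 9] / [3] / [4] / [7];  Q = [1, 2, 3] / [4, 5, 6] / [7] / [8] / [9];  common shape = (3, 3, 1, 1, 1)

Row-insert the values π_1, π_2, … into P one at a time, bumping the leftmost entry strictly greater than the inserted value down to the next row. The recording tableau Q records, in position (i, j), the step at which that cell was added to P.
  Insert 4 (step 1): P = [4];  Q = [1]
  Insert 7 (step 2): P = [4, 7];  Q = [1, 2]
  Insert 9 (step 3): P = [4, 7, 9];  Q = [1, 2, 3]
  Insert 3 (step 4): P = [3, 7, 9] / [4];  Q = [1, 2, 3] / [4]
  Insert 6 (step 5): P = [3, 6, 9] / [4, 7];  Q = [1, 2, 3] / [4, 5]
  Insert 8 (step 6): P = [3, 6, 8] / [4, 7, 9];  Q = [1, 2, 3] / [4, 5, 6]
  Insert 5 (step 7): P = [3, 5, 8] / [4, 6, 9] / [7];  Q = [1, 2, 3] / [4, 5, 6] / [7]
  Insert 2 (step 8): P = [2, 5, 8] / [3, 6, 9] / [4] / [7];  Q = [1, 2, 3] / [4, 5, 6] / [7] / [8]
  Insert 1 (step 9): P = [1, 5, 8] / [2, 6, 9] / [3] / [4] / [7];  Q = [1, 2, 3] / [4, 5, 6] / [7] / [8] / [9]
Final shape: (3, 3, 1, 1, 1).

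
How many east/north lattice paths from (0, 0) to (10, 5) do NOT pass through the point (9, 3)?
Number of paths = 2343

Total paths from (0, 0) to (10, 5): C(15, 10) = 3003. Paths through (9, 3): (paths (0, 0) → (9, 3)) × (paths (9, 3) → (10, 5)) = C(12, 9) · C(3, 1) = 220 · 3 = 660. Avoidance count = 3003 − 660 = 2343.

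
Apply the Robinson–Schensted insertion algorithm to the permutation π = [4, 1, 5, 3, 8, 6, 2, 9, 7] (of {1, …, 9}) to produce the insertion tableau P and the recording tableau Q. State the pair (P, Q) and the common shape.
P = [1, 2, 6, 7] / [3, 5, 8, 9] / [4];  Q = [1, 3, 5, 8] / [2, 4, 6, 9] / [7];  common shape = (4, 4, 1)

Row-insert the values π_1, π_2, … into P one at a time, bumping the leftmost entry strictly greater than the inserted value down to the next row. The recording tableau Q records, in position (i, j), the step at which that cell was added to P.
  Insert 4 (step 1): P = [4];  Q = [1]
  Insert 1 (step 2): P = [1] / [4];  Q = [1] / [2]
  Insert 5 (step 3): P = [1, 5] / [4];  Q = [1, 3] / [2]
  Insert 3 (step 4): P = [1, 3] / [4, 5];  Q = [1, 3] / [2, 4]
  Insert 8 (step 5): P = [1, 3, 8] / [4, 5];  Q = [1, 3, 5] / [2, 4]
  Insert 6 (step 6): P = [1, 3, 6] / [4, 5, 8];  Q = [1, 3, 5] / [2, 4, 6]
  Insert 2 (step 7): P = [1, 2, 6] / [3, 5, 8] / [4];  Q = [1, 3, 5] / [2, 4, 6] / [7]
  Insert 9 (step 8): P = [1, 2, 6, 9] / [3, 5, 8] / [4];  Q = [1, 3, 5, 8] / [2, 4, 6] / [7]
  Insert 7 (step 9): P = [1, 2, 6, 7] / [3, 5, 8, 9] / [4];  Q = [1, 3, 5, 8] / [2, 4, 6, 9] / [7]
Final shape: (4, 4, 1).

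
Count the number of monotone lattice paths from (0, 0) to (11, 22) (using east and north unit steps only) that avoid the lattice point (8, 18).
Number of paths = 138857095

Total paths from (0, 0) to (11, 22): C(33, 11) = 193536720. Paths through (8, 18): (paths (0, 0) → (8, 18)) × (paths (8, 18) → (11, 22)) = C(26, 8) · C(7, 3) = 1562275 · 35 = 54679625. Avoidance count = 193536720 − 54679625 = 138857095.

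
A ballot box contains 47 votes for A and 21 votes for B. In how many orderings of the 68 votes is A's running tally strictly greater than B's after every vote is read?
Strict-lead orderings = 71764700685918240

Total orderings of the 68 votes with 47 for A: C(68, 47) = 187692294101632320. By the Bertrand ballot formula (Cycle Lemma / reflection principle), the number of orderings in which A is strictly ahead of B throughout is (p − q)/(p + q) · C(p + q, p) = (47 − 21)/(47 + 21) · 187692294101632320 = 71764700685918240.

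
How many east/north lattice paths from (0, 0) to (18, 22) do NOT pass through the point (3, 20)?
Number of paths = 113380020944

Total paths from (0, 0) to (18, 22): C(40, 18) = 113380261800. Paths through (3, 20): (paths (0, 0) → (3, 20)) × (paths (3, 20) → (18, 22)) = C(23, 3) · C(17, 15) = 1771 · 136 = 240856. Avoidance count = 113380261800 − 240856 = 113380020944.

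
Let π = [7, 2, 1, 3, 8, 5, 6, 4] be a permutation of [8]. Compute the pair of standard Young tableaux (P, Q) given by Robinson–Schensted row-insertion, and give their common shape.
P = [1, 3, 4, 6] / [2, 5] / [7, 8];  Q = [1, 4, 5, 7] / [2, 6] / [3, 8];  common shape = (4, 2, 2)

Row-insert the values π_1, π_2, … into P one at a time, bumping the leftmost entry strictly greater than the inserted value down to the next row. The recording tableau Q records, in position (i, j), the step at which that cell was added to P.
  Insert 7 (step 1): P = [7];  Q = [1]
  Insert 2 (step 2): P = [2] / [7];  Q = [1] / [2]
  Insert 1 (step 3): P = [1] / [2] / [7];  Q = [1] / [2] / [3]
  Insert 3 (step 4): P = [1, 3] / [2] / [7];  Q = [1, 4] / [2] / [3]
  Insert 8 (step 5): P = [1, 3, 8] / [2] / [7];  Q = [1, 4, 5] / [2] / [3]
  Insert 5 (step 6): P = [1, 3, 5] / [2, 8] / [7];  Q = [1, 4, 5] / [2, 6] / [3]
  Insert 6 (step 7): P = [1, 3, 5, 6] / [2, 8] / [7];  Q = [1, 4, 5, 7] / [2, 6] / [3]
  Insert 4 (step 8): P = [1, 3, 4, 6] / [2, 5] / [7, 8];  Q = [1, 4, 5, 7] / [2, 6] / [3, 8]
Final shape: (4, 2, 2).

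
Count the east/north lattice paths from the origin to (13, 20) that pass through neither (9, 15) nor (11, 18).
Number of paths = 279287436

Inclusion–exclusion. Total paths: C(33, 13) = 573166440. Through P₁: C(24, 9)·C(9, 4) = 164745504. Through P₂: C(29, 11)·C(4, 2) = 207583740. Since P₁ is strictly southwest of P₂, a monotone path through both must visit P₁ then P₂; paths through both = C(24, 9)·C(5, 2)·C(4, 2) = 78450240. Avoid both = 573166440 − 164745504 − 207583740 + 78450240 = 279287436.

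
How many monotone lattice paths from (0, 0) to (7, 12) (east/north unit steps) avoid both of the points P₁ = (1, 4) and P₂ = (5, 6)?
Number of paths = 24537

Inclusion–exclusion. Total paths: C(19, 7) = 50388. Through P₁: C(5, 1)·C(14, 6) = 15015. Through P₂: C(11, 5)·C(8, 2) = 12936. Since P₁ is strictly southwest of P₂, a monotone path through both must visit P₁ then P₂; paths through both = C(5, 1)·C(6, 4)·C(8, 2) = 2100. Avoid both = 50388 − 15015 − 12936 + 2100 = 24537.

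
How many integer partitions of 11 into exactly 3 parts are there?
p(11, 3 parts) = 10

Partitions of n into exactly k parts ↔ partitions of n − k into at most k parts (subtract 1 from each part). For n = 11, k = 3, the partitions are: 9+1+1, 8+2+1, 7+3+1, 7+2+2, 6+4+1, 6+3+2, 5+5+1, 5+4+2, 5+3+3, 4+4+3. Count = 10.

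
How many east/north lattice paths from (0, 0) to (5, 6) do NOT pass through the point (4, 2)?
Number of paths = 387

Total paths from (0, 0) to (5, 6): C(11, 5) = 462. Paths through (4, 2): (paths (0, 0) → (4, 2)) × (paths (4, 2) → (5, 6)) = C(6, 4) · C(5, 1) = 15 · 5 = 75. Avoidance count = 462 − 75 = 387.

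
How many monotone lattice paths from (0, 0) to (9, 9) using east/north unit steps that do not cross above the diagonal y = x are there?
C_9 = 4862

These NE paths below the diagonal are counted by the Catalan number C_n = (1/(n + 1)) · C(2n, n). For n = 9: C_9 = (1/10) · C(18, 9) = 48620/10 = 4862.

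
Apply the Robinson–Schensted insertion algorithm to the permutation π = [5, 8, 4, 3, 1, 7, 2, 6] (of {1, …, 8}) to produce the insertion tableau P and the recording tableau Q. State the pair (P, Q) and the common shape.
P = [1, 2, 6] / [3, 7] / [4, 8] / [5];  Q = [1, 2, 8] / [3, 6] / [4, 7] / [5];  common shape = (3, 2, 2, 1)

Row-insert the values π_1, π_2, … into P one at a time, bumping the leftmost entry strictly greater than the inserted value down to the next row. The recording tableau Q records, in position (i, j), the step at which that cell was added to P.
  Insert 5 (step 1): P = [5];  Q = [1]
  Insert 8 (step 2): P = [5, 8];  Q = [1, 2]
  Insert 4 (step 3): P = [4, 8] / [5];  Q = [1, 2] / [3]
  Insert 3 (step 4): P = [3, 8] / [4] / [5];  Q = [1, 2] / [3] / [4]
  Insert 1 (step 5): P = [1, 8] / [3] / [4] / [5];  Q = [1, 2] / [3] / [4] / [5]
  Insert 7 (step 6): P = [1, 7] / [3, 8] / [4] / [5];  Q = [1, 2] / [3, 6] / [4] / [5]
  Insert 2 (step 7): P = [1, 2] / [3, 7] / [4, 8] / [5];  Q = [1, 2] / [3, 6] / [4, 7] / [5]
  Insert 6 (step 8): P = [1, 2, 6] / [3, 7] / [4, 8] / [5];  Q = [1, 2, 8] / [3, 6] / [4, 7] / [5]
Final shape: (3, 2, 2, 1).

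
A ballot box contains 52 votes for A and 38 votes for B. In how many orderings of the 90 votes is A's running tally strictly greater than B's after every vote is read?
Strict-lead orderings = 5478383797762211750264004

Total orderings of the 90 votes with 52 for A: C(90, 52) = 35218181557042789823125740. By the Bertrand ballot formula (Cycle Lemma / reflection principle), the number of orderings in which A is strictly ahead of B throughout is (p − q)/(p + q) · C(p + q, p) = (52 − 38)/(52 + 38) · 35218181557042789823125740 = 5478383797762211750264004.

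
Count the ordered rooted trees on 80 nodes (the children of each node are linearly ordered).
C_79 = 289450081175264899454283846029490767264392230

These ordered rooted trees are counted by the Catalan number C_n = (1/(n + 1)) · C(2n, n). For n = 79: C_79 = (1/80) · C(158, 79) = 23156006494021191956342707682359261381151378400/80 = 289450081175264899454283846029490767264392230.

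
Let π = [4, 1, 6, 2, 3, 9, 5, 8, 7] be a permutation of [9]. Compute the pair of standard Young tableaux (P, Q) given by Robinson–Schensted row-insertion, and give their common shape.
P = [1, 2, 3, 5, 7] / [4, 6, 8] / [9];  Q = [1, 3, 5, 6, 8] / [2, 4, 7] / [9];  common shape = (5, 3, 1)

Row-insert the values π_1, π_2, … into P one at a time, bumping the leftmost entry strictly greater than the inserted value down to the next row. The recording tableau Q records, in position (i, j), the step at which that cell was added to P.
  Insert 4 (step 1): P = [4];  Q = [1]
  Insert 1 (step 2): P = [1] / [4];  Q = [1] / [2]
  Insert 6 (step 3): P = [1, 6] / [4];  Q = [1, 3] / [2]
  Insert 2 (step 4): P = [1, 2] / [4, 6];  Q = [1, 3] / [2, 4]
  Insert 3 (step 5): P = [1, 2, 3] / [4, 6];  Q = [1, 3, 5] / [2, 4]
  Insert 9 (step 6): P = [1, 2, 3, 9] / [4, 6];  Q = [1, 3, 5, 6] / [2, 4]
  Insert 5 (step 7): P = [1, 2, 3, 5] / [4, 6, 9];  Q = [1, 3, 5, 6] / [2, 4, 7]
  Insert 8 (step 8): P = [1, 2, 3, 5, 8] / [4, 6, 9];  Q = [1, 3, 5, 6, 8] / [2, 4, 7]
  Insert 7 (step 9): P = [1, 2, 3, 5, 7] / [4, 6, 8] / [9];  Q = [1, 3, 5, 6, 8] / [2, 4, 7] / [9]
Final shape: (5, 3, 1).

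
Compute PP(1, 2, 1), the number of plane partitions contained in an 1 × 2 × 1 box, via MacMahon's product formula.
PP(1, 2, 1) = 3

Evaluate the triple product over i = 1..1, j = 1..2, k = 1..1. The factors are (2/1) · (3/2). The numerators and denominators telescope so the product is an integer; carrying out the multiplication exactly gives PP(1, 2, 1) = 3.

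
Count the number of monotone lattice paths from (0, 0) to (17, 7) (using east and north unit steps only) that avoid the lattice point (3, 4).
Number of paths = 322304

Total paths from (0, 0) to (17, 7): C(24, 17) = 346104. Paths through (3, 4): (paths (0, 0) → (3, 4)) × (paths (3, 4) → (17, 7)) = C(7, 3) · C(17, 14) = 35 · 680 = 23800. Avoidance count = 346104 − 23800 = 322304.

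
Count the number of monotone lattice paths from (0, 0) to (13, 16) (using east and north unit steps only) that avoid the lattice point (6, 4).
Number of paths = 57282435

Total paths from (0, 0) to (13, 16): C(29, 13) = 67863915. Paths through (6, 4): (paths (0, 0) → (6, 4)) × (paths (6, 4) → (13, 16)) = C(10, 6) · C(19, 7) = 210 · 50388 = 10581480. Avoidance count = 67863915 − 10581480 = 57282435.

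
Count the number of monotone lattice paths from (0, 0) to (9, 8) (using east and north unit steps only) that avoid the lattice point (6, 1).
Number of paths = 23470

Total paths from (0, 0) to (9, 8): C(17, 9) = 24310. Paths through (6, 1): (paths (0, 0) → (6, 1)) × (paths (6, 1) → (9, 8)) = C(7, 6) · C(10, 3) = 7 · 120 = 840. Avoidance count = 24310 − 840 = 23470.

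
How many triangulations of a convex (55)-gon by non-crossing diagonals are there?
C_53 = 116157871455782434250553845880

These polygon triangulations are counted by the Catalan number C_n = (1/(n + 1)) · C(2n, n). For n = 53: C_53 = (1/54) · C(106, 53) = 6272525058612251449529907677520/54 = 116157871455782434250553845880.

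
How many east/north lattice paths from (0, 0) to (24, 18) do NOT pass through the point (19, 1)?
Number of paths = 353696594370

Total paths from (0, 0) to (24, 18): C(42, 24) = 353697121050. Paths through (19, 1): (paths (0, 0) → (19, 1)) × (paths (19, 1) → (24, 18)) = C(20, 19) · C(22, 5) = 20 · 26334 = 526680. Avoidance count = 353697121050 − 526680 = 353696594370.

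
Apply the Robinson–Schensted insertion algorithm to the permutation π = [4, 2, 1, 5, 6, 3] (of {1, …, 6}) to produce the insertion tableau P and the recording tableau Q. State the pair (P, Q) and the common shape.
P = [1, 3, 6] / [2, 5] / [4];  Q = [1, 4, 5] / [2, 6] / [3];  common shape = (3, 2, 1)

Row-insert the values π_1, π_2, … into P one at a time, bumping the leftmost entry strictly greater than the inserted value down to the next row. The recording tableau Q records, in position (i, j), the step at which that cell was added to P.
  Insert 4 (step 1): P = [4];  Q = [1]
  Insert 2 (step 2): P = [2] / [4];  Q = [1] / [2]
  Insert 1 (step 3): P = [1] / [2] / [4];  Q = [1] / [2] / [3]
  Insert 5 (step 4): P = [1, 5] / [2] / [4];  Q = [1, 4] / [2] / [3]
  Insert 6 (step 5): P = [1, 5, 6] / [2] / [4];  Q = [1, 4, 5] / [2] / [3]
  Insert 3 (step 6): P = [1, 3, 6] / [2, 5] / [4];  Q = [1, 4, 5] / [2, 6] / [3]
Final shape: (3, 2, 1).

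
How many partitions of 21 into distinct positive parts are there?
q(21) = 76

A partition into distinct parts is a strictly decreasing sequence summing to n. The recurrence d(n, m) = d(n, m−1) + d(n−m, m−1) (use part m at most once) with q(n) = d(n, n) gives q(21) = 76. (Euler's theorem: # distinct-part partitions = # odd-part partitions.)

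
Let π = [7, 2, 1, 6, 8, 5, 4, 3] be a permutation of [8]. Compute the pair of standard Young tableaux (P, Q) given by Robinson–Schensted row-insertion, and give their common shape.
P = [1, 3, 8] / [2, 4] / [5] / [6] / [7];  Q = [1, 4, 5] / [2, 6] / [3] / [7] / [8];  common shape = (3, 2, 1, 1, 1)

Row-insert the values π_1, π_2, … into P one at a time, bumping the leftmost entry strictly greater than the inserted value down to the next row. The recording tableau Q records, in position (i, j), the step at which that cell was added to P.
  Insert 7 (step 1): P = [7];  Q = [1]
  Insert 2 (step 2): P = [2] / [7];  Q = [1] / [2]
  Insert 1 (step 3): P = [1] / [2] / [7];  Q = [1] / [2] / [3]
  Insert 6 (step 4): P = [1, 6] / [2] / [7];  Q = [1, 4] / [2] / [3]
  Insert 8 (step 5): P = [1, 6, 8] / [2] / [7];  Q = [1, 4, 5] / [2] / [3]
  Insert 5 (step 6): P = [1, 5, 8] / [2, 6] / [7];  Q = [1, 4, 5] / [2, 6] / [3]
  Insert 4 (step 7): P = [1, 4, 8] / [2, 5] / [6] / [7];  Q = [1, 4, 5] / [2, 6] / [3] / [7]
  Insert 3 (step 8): P = [1, 3, 8] / [2, 4] / [5] / [6] / [7];  Q = [1, 4, 5] / [2, 6] / [3] / [7] / [8]
Final shape: (3, 2, 1, 1, 1).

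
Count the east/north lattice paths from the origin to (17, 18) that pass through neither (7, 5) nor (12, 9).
Number of paths = 3242803102

Inclusion–exclusion. Total paths: C(35, 17) = 4537567650. Through P₁: C(12, 7)·C(23, 10) = 906100272. Through P₂: C(21, 12)·C(14, 5) = 588447860. Since P₁ is strictly southwest of P₂, a monotone path through both must visit P₁ then P₂; paths through both = C(12, 7)·C(9, 5)·C(14, 5) = 199783584. Avoid both = 4537567650 − 906100272 − 588447860 + 199783584 = 3242803102.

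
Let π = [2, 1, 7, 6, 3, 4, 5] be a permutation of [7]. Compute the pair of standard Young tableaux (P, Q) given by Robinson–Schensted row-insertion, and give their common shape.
P = [1, 3, 4, 5] / [2, 6] / [7];  Q = [1, 3, 6, 7] / [2, 4] / [5];  common shape = (4, 2, 1)

Row-insert the values π_1, π_2, … into P one at a time, bumping the leftmost entry strictly greater than the inserted value down to the next row. The recording tableau Q records, in position (i, j), the step at which that cell was added to P.
  Insert 2 (step 1): P = [2];  Q = [1]
  Insert 1 (step 2): P = [1] / [2];  Q = [1] / [2]
  Insert 7 (step 3): P = [1, 7] / [2];  Q = [1, 3] / [2]
  Insert 6 (step 4): P = [1, 6] / [2, 7];  Q = [1, 3] / [2, 4]
  Insert 3 (step 5): P = [1, 3] / [2, 6] / [7];  Q = [1, 3] / [2, 4] / [5]
  Insert 4 (step 6): P = [1, 3, 4] / [2, 6] / [7];  Q = [1, 3, 6] / [2, 4] / [5]
  Insert 5 (step 7): P = [1, 3, 4, 5] / [2, 6] / [7];  Q = [1, 3, 6, 7] / [2, 4] / [5]
Final shape: (4, 2, 1).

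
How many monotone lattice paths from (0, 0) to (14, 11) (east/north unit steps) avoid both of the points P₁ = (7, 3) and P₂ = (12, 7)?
Number of paths = 3156180

Inclusion–exclusion. Total paths: C(25, 14) = 4457400. Through P₁: C(10, 7)·C(15, 7) = 772200. Through P₂: C(19, 12)·C(6, 2) = 755820. Since P₁ is strictly southwest of P₂, a monotone path through both must visit P₁ then P₂; paths through both = C(10, 7)·C(9, 5)·C(6, 2) = 226800. Avoid both = 4457400 − 772200 − 755820 + 226800 = 3156180.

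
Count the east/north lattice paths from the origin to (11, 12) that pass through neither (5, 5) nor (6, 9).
Number of paths = 709926

Inclusion–exclusion. Total paths: C(23, 11) = 1352078. Through P₁: C(10, 5)·C(13, 6) = 432432. Through P₂: C(15, 6)·C(8, 5) = 280280. Since P₁ is strictly southwest of P₂, a monotone path through both must visit P₁ then P₂; paths through both = C(10, 5)·C(5, 1)·C(8, 5) = 70560. Avoid both = 1352078 − 432432 − 280280 + 70560 = 709926.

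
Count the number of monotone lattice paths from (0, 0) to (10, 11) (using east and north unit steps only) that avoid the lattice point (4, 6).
Number of paths = 255696

Total paths from (0, 0) to (10, 11): C(21, 10) = 352716. Paths through (4, 6): (paths (0, 0) → (4, 6)) × (paths (4, 6) → (10, 11)) = C(10, 4) · C(11, 6) = 210 · 462 = 97020. Avoidance count = 352716 − 97020 = 255696.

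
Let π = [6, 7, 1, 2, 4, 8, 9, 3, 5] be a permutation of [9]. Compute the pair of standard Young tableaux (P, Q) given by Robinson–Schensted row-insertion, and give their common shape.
P = [1, 2, 3, 5, 9] / [4, 7, 8] / [6];  Q = [1, 2, 5, 6, 7] / [3, 4, 9] / [8];  common shape = (5, 3, 1)

Row-insert the values π_1, π_2, … into P one at a time, bumping the leftmost entry strictly greater than the inserted value down to the next row. The recording tableau Q records, in position (i, j), the step at which that cell was added to P.
  Insert 6 (step 1): P = [6];  Q = [1]
  Insert 7 (step 2): P = [6, 7];  Q = [1, 2]
  Insert 1 (step 3): P = [1, 7] / [6];  Q = [1, 2] / [3]
  Insert 2 (step 4): P = [1, 2] / [6, 7];  Q = [1, 2] / [3, 4]
  Insert 4 (step 5): P = [1, 2, 4] / [6, 7];  Q = [1, 2, 5] / [3, 4]
  Insert 8 (step 6): P = [1, 2, 4, 8] / [6, 7];  Q = [1, 2, 5, 6] / [3, 4]
  Insert 9 (step 7): P = [1, 2, 4, 8, 9] / [6, 7];  Q = [1, 2, 5, 6, 7] / [3, 4]
  Insert 3 (step 8): P = [1, 2, 3, 8, 9] / [4, 7] / [6];  Q = [1, 2, 5, 6, 7] / [3, 4] / [8]
  Insert 5 (step 9): P = [1, 2, 3, 5, 9] / [4, 7, 8] / [6];  Q = [1, 2, 5, 6, 7] / [3, 4, 9] / [8]
Final shape: (5, 3, 1).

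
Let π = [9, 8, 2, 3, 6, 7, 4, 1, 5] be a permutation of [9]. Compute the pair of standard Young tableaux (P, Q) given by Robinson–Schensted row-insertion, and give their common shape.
P = [1, 3, 4, 5] / [2, 7] / [6] / [8] / [9];  Q = [1, 4, 5, 6] / [2, 9] / [3] / [7] / [8];  common shape = (4, 2, 1, 1, 1)

Row-insert the values π_1, π_2, … into P one at a time, bumping the leftmost entry strictly greater than the inserted value down to the next row. The recording tableau Q records, in position (i, j), the step at which that cell was added to P.
  Insert 9 (step 1): P = [9];  Q = [1]
  Insert 8 (step 2): P = [8] / [9];  Q = [1] / [2]
  Insert 2 (step 3): P = [2] / [8] / [9];  Q = [1] / [2] / [3]
  Insert 3 (step 4): P = [2, 3] / [8] / [9];  Q = [1, 4] / [2] / [3]
  Insert 6 (step 5): P = [2, 3, 6] / [8] / [9];  Q = [1, 4, 5] / [2] / [3]
  Insert 7 (step 6): P = [2, 3, 6, 7] / [8] / [9];  Q = [1, 4, 5, 6] / [2] / [3]
  Insert 4 (step 7): P = [2, 3, 4, 7] / [6] / [8] / [9];  Q = [1, 4, 5, 6] / [2] / [3] / [7]
  Insert 1 (step 8): P = [1, 3, 4, 7] / [2] / [6] / [8] / [9];  Q = [1, 4, 5, 6] / [2] / [3] / [7] / [8]
  Insert 5 (step 9): P = [1, 3, 4, 5] / [2, 7] / [6] / [8] / [9];  Q = [1, 4, 5, 6] / [2, 9] / [3] / [7] / [8]
Final shape: (4, 2, 1, 1, 1).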